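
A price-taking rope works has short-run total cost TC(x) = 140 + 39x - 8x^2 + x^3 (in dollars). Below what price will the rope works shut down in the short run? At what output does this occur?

The shutdown price is the minimum of AVC. VC = 39x - 8x^2 + x^3, so AVC = 39 - 8x + x^2.
dAVC/dx = -8 + 2x = 0 gives x = 4. min AVC = 39 - 8·4 + 4^2 = 23.
For P < $23 the firm produces nothing.

$23 per unit, at x = 4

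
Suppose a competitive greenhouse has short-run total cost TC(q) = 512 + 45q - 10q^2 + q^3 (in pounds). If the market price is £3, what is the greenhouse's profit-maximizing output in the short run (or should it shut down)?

Shut down

Variable cost is VC = 45q - 10q^2 + q^3, so AVC = VC/q = 45 - 10q + q^2 and MC = dTC/dq = 45 - 20q + 3q^2.
The AVC parabola has its vertex at q = 10/2 = 5, where AVC = 45 - 10·5 + 5^2 = £20.
P = £3 lies below min AVC = £20; no output level covers variable cost.
Best response: produce nothing and absorb the £512 fixed cost.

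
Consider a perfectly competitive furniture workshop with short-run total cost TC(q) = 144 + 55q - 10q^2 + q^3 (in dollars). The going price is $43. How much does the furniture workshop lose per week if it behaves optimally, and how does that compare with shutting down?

AVC = 55 - 10q + q^2 has its minimum $30 at q = 5; price $43 clears that bar, so the firm operates.
With MC = 55 - 20q + 3q^2, P = MC on the upward-sloping part at q* = 6.
TR = 43·6 = 258. TC = 144 + 186 = 330. Profit = 258 − 330 = -$72.
That loss of $72 beats the $144 the firm would lose by shutting down; producing recovers $72 of fixed cost.

Profit = -$72 at q = 6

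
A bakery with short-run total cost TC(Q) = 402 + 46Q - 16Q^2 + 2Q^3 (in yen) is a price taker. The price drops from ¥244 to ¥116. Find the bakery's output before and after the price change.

Output falls from 9 to 7

AVC = 46 - 16Q + 2Q^2, minimized at Q = 4 where min AVC = ¥14. MC = 46 - 32Q + 6Q^2.
With P = ¥244 above the shutdown price, P = MC gives Q = 9.
At P = ¥116 ≥ min AVC, set P = MC: Q = 7. The firm stays open but cuts output.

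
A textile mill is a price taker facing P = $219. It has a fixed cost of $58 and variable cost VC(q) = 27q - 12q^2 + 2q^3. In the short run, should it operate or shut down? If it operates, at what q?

Produce at q = 8

From TC, MC = TC'(q) = 27 - 24q + 6q^2 and AVC = VC/q = 27 - 12q + 2q^2.
AVC hits its minimum where MC = AVC, at q = 3, giving min AVC = 27 - 12·3 + 2·3^2 = $9.
P = $219 exceeds min AVC = $9, so the firm stays open.
Set P = MC: 219 = 27 - 24q + 6q^2 → -192 - 24q + 6q^2 = 0. The roots are q = -4 and q = 8; the profit-maximizing output is on the rising part of MC, so q* = 8.
Check: AVC at q = 8 is $59 ≤ P, so revenue covers variable cost.
Profit = P·q − TC = 219·8 − 530 = $1222.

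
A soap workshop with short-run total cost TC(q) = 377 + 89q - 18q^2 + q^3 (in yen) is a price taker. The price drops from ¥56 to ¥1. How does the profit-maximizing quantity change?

MC = 89 - 36q + 3q^2; the shutdown threshold is min AVC = ¥8 (at q = 9).
With P = ¥56 above the shutdown price, P = MC gives q = 11.
At P = ¥1 < min AVC = ¥8, price no longer covers variable cost at any output, so the firm shuts down: q = 0.

Output falls from 11 to 0 (the firm shuts down)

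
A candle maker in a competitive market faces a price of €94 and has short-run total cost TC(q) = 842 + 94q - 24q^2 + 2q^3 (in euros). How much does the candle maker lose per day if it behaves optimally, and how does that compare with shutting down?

AVC = 94 - 24q + 2q^2 has its minimum €22 at q = 6; price €94 clears that bar, so the firm operates.
With MC = 94 - 48q + 6q^2, P = MC on the upward-sloping part at q* = 8.
TR = 94·8 = 752. TC = 842 + 240 = 1082. Profit = 752 − 1082 = -€330.
Shutting down would mean losing the fixed cost of €842, so operating at a loss of €330 is better by €512.

Profit = -€330 at q = 8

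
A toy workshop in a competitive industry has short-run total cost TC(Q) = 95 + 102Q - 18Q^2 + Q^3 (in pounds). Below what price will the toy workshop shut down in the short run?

£21 per unit

Short-run supply begins at min AVC. From VC = 102Q - 18Q^2 + Q^3, AVC = 102 - 18Q + Q^2.
dAVC/dQ = -18 + 2Q = 0 gives Q = 9. min AVC = 102 - 18·9 + 9^2 = 21.
For P < £21 the firm produces nothing.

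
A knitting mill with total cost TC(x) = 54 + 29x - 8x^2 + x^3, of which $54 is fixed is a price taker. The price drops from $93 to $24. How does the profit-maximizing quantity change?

Output falls from 8 to 5

AVC = 29 - 8x + x^2, minimized at x = 4 where min AVC = $13. MC = 29 - 16x + 3x^2.
With P = $93 above the shutdown price, P = MC gives x = 8.
At P = $24 ≥ min AVC, set P = MC: x = 5. The firm stays open but cuts output.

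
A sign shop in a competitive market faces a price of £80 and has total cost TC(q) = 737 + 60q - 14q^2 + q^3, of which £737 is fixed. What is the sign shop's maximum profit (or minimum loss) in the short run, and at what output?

Profit = -£137 at q = 10

AVC = 60 - 14q + q^2 has its minimum £11 at q = 7; price £80 clears that bar, so the firm operates.
MC = 60 - 28q + 3q^2. Setting P = MC and taking the root on the rising branch gives q* = 10.
TR = 80·10 = 800. TC = 737 + 200 = 937. Profit = 800 − 937 = -£137.
That loss of £137 beats the £737 the firm would lose by shutting down; producing recovers £600 of fixed cost.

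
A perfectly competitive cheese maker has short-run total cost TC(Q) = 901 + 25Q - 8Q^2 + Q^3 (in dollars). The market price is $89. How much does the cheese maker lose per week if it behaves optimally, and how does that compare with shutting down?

AVC = 25 - 8Q + Q^2 has its minimum $9 at Q = 4; price $89 clears that bar, so the firm operates.
MC = 25 - 16Q + 3Q^2. Setting P = MC and taking the root on the rising branch gives Q* = 8.
TR = 89·8 = 712. TC = 901 + 200 = 1101. Profit = 712 − 1101 = -$389.
Shutting down would mean losing the fixed cost of $901, so operating at a loss of $389 is better by $512.

Profit = -$389 at Q = 8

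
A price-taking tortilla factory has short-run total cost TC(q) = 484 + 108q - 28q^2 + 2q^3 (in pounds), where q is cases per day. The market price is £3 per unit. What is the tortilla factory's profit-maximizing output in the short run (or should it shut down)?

Shut down

From TC, MC = TC'(q) = 108 - 56q + 6q^2 and AVC = VC/q = 108 - 28q + 2q^2.
The AVC parabola has its vertex at q = 28/4 = 7, where AVC = 108 - 28·7 + 2·7^2 = £10.
Since P = £3 < min AVC = £10, price fails to cover variable cost at any output.
Best response: produce nothing and absorb the £484 fixed cost.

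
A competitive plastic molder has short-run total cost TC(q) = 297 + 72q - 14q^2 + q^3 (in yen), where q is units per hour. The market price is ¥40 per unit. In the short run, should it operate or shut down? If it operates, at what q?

Strip out fixed cost: VC = 72q - 14q^2 + q^3. Then AVC = 72 - 14q + q^2 and MC = 72 - 28q + 3q^2.
AVC hits its minimum where MC = AVC, at q = 7, giving min AVC = 72 - 14·7 + 7^2 = ¥23.
P = ¥40 exceeds min AVC = ¥23, so the firm stays open.
P = MC gives 32 - 28q + 3q^2 = 0, with roots 4/3 and 8. Take the larger (rising MC): q* = 8.
Check: AVC at q = 8 is ¥24 ≤ P, so revenue covers variable cost.
Profit = P·q − TC = 40·8 − 489 = -¥169, a loss, but smaller than the ¥297 fixed cost the firm would lose by shutting down.

Produce at q = 8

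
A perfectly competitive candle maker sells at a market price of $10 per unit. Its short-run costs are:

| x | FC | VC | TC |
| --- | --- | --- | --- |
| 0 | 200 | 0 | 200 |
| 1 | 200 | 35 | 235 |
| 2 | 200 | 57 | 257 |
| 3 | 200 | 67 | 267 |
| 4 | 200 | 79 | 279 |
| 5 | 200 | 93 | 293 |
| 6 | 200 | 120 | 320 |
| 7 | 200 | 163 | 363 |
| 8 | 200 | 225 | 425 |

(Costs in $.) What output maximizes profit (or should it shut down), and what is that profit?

x = 0 (shut down); profit = -$200

Tabulate TR − TC: x=0: -200; x=1: -225; x=2: -237; x=3: -237; x=4: -239; x=5: -243; x=6: -260; x=7: -293; x=8: -345.
Profit is highest at x = 0. Equivalently, the lowest AVC in the table is 93/5 ≈ $18.60 at x = 5, and P = $10 falls below it — price never covers variable cost, so the firm shuts down and loses only its fixed cost.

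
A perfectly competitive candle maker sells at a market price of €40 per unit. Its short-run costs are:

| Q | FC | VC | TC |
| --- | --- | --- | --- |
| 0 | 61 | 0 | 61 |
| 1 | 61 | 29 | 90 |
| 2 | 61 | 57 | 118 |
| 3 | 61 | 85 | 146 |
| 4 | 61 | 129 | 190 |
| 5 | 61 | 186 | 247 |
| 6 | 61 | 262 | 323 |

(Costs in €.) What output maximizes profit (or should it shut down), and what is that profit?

Q = 3; profit = -€26

Tabulate TR − TC: Q=0: -61; Q=1: -50; Q=2: -38; Q=3: -26; Q=4: -30; Q=5: -47; Q=6: -83.
Profit is maximized at Q = 3. AVC there is 85/3 = €28.33 ≤ P, so producing beats shutting down (which would give -€61).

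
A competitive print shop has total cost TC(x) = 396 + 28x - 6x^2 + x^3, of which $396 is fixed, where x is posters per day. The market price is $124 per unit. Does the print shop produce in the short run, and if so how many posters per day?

Produce at x = 8

Variable cost is VC = 28x - 6x^2 + x^3, so AVC = VC/x = 28 - 6x + x^2 and MC = dTC/dx = 28 - 12x + 3x^2.
AVC hits its minimum where MC = AVC, at x = 3, giving min AVC = 28 - 6·3 + 3^2 = $19.
Since P = $124 ≥ min AVC = $19, price covers variable cost and the firm should produce.
Set P = MC: 124 = 28 - 12x + 3x^2 → -96 - 12x + 3x^2 = 0. The roots are x = -4 and x = 8; the profit-maximizing output is on the rising part of MC, so x* = 8.
Check: AVC at x = 8 is $44 ≤ P, so revenue covers variable cost.
Profit = P·x − TC = 124·8 − 748 = $244.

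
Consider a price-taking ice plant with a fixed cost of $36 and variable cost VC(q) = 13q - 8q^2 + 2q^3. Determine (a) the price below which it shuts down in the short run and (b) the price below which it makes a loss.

Shutdown price = $5; break-even price = $19

AVC = 13 - 8q + 2q^2; minimized at q = 2, giving min AVC = $5. That is the shutdown price.
ATC = 36/q + 13 - 8q + 2q^2. Setting dATC/dq = −36/q^2 − 8 + 4q = 0 gives q = 3 (since 4·3^3 − 8·3^2 = 36).
min ATC = 36/3 + 13 − 8·3 + 2·3^2 = $19. That is the break-even price.
Between these two prices the firm operates at a loss; above $19 it earns a profit.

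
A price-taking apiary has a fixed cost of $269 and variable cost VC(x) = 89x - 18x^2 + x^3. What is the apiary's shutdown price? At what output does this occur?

The firm shuts down when price falls below the minimum of average variable cost. AVC = VC/x = 89 - 18x + x^2.
At the minimum of AVC, MC = AVC. MC = 89 - 36x + 3x^2; setting MC = AVC gives 2x^2 - 18x = 0, so x = 9. min AVC = 8.
For P < $8 the firm produces nothing.

$8 per unit, at x = 9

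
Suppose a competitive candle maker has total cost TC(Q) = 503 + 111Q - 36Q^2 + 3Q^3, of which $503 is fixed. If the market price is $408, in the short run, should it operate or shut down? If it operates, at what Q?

Produce at Q = 11

From TC, MC = TC'(Q) = 111 - 72Q + 9Q^2 and AVC = VC/Q = 111 - 36Q + 3Q^2.
The AVC parabola has its vertex at Q = 36/6 = 6, where AVC = 111 - 36·6 + 3·6^2 = $3.
Since P = $408 ≥ min AVC = $3, price covers variable cost and the firm should produce.
Solving P = MC: -297 - 72Q + 9Q^2 = 0 ⇒ Q = -3 or 11. On the upward-sloping branch, Q* = 11.
Check: AVC at Q = 11 is $78 ≤ P, so revenue covers variable cost.
Profit = P·Q − TC = 408·11 − 1361 = $3127.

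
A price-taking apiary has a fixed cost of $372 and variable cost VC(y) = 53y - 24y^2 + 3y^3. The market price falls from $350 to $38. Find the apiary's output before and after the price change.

Output falls from 9 to 5

AVC = 53 - 24y + 3y^2, minimized at y = 4 where min AVC = $5. MC = 53 - 48y + 9y^2.
With P = $350 above the shutdown price, P = MC gives y = 9.
At P = $38 ≥ min AVC, set P = MC: y = 5. The firm stays open but cuts output.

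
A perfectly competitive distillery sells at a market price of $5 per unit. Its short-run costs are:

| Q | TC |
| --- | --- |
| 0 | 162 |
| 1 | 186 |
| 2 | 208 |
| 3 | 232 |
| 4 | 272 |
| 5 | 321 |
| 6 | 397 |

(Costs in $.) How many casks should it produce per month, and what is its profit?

Tabulate TR − TC: Q=0: -162; Q=1: -181; Q=2: -198; Q=3: -217; Q=4: -252; Q=5: -296; Q=6: -367.
Profit is highest at Q = 0. Equivalently, the lowest AVC in the table is 46/2 ≈ $23 at Q = 2, and P = $5 falls below it — price never covers variable cost, so the firm shuts down and loses only its fixed cost.

Q = 0 (shut down); profit = -$162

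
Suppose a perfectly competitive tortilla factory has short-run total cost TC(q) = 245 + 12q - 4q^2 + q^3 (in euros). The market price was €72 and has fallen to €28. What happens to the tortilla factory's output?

AVC = 12 - 4q + q^2, minimized at q = 2 where min AVC = €8. MC = 12 - 8q + 3q^2.
With P = €72 above the shutdown price, P = MC gives q = 6.
At P = €28 ≥ min AVC, set P = MC: q = 4. The firm stays open but cuts output.

Output falls from 6 to 4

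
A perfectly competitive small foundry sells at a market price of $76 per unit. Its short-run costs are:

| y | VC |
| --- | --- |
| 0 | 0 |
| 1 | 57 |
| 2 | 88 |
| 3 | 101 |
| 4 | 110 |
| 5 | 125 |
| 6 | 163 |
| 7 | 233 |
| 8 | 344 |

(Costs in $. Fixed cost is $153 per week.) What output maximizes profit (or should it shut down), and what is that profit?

y = 7; profit = $146

Tabulate TR − TC: y=0: -153; y=1: -134; y=2: -89; y=3: -26; y=4: 41; y=5: 102; y=6: 140; y=7: 146; y=8: 111.
Profit is maximized at y = 7. AVC there is 233/7 = $33.29 ≤ P, so producing beats shutting down (which would give -$153).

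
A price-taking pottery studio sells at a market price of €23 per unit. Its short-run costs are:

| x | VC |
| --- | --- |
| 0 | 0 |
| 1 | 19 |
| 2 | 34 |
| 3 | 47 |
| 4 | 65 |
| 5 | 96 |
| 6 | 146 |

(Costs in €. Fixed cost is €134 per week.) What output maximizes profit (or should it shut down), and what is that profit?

x = 4; profit = -€107

Tabulate TR − TC: x=0: -134; x=1: -130; x=2: -122; x=3: -112; x=4: -107; x=5: -115; x=6: -142.
Profit is maximized at x = 4. AVC there is 65/4 = €16.25 ≤ P, so producing beats shutting down (which would give -€134).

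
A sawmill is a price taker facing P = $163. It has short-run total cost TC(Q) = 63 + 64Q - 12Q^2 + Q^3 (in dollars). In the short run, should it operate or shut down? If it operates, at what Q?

Produce at Q = 11

Variable cost is VC = 64Q - 12Q^2 + Q^3, so AVC = VC/Q = 64 - 12Q + Q^2 and MC = dTC/dQ = 64 - 24Q + 3Q^2.
The AVC parabola has its vertex at Q = 12/2 = 6, where AVC = 64 - 12·6 + 6^2 = $28.
P = $163 exceeds min AVC = $28, so the firm stays open.
P = MC gives -99 - 24Q + 3Q^2 = 0, with roots -3 and 11. Take the larger (rising MC): Q* = 11.
Check: AVC at Q = 11 is $53 ≤ P, so revenue covers variable cost.
Profit = P·Q − TC = 163·11 − 646 = $1147.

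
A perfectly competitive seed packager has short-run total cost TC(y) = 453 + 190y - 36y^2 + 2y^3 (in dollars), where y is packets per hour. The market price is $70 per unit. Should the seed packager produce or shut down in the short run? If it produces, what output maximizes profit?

Produce at y = 10

Variable cost is VC = 190y - 36y^2 + 2y^3, so AVC = VC/y = 190 - 36y + 2y^2 and MC = dTC/dy = 190 - 72y + 6y^2.
AVC is minimized where dAVC/dy = -36 + 4y = 0, at y = 9; min AVC = 190 - 36·9 + 2·9^2 = $28.
Since P = $70 ≥ min AVC = $28, price covers variable cost and the firm should produce.
Set P = MC: 70 = 190 - 72y + 6y^2 → 120 - 72y + 6y^2 = 0. The roots are y = 2 and y = 10; the profit-maximizing output is on the rising part of MC, so y* = 10.
Check: AVC at y = 10 is $30 ≤ P, so revenue covers variable cost.
Profit = P·y − TC = 70·10 − 753 = -$53, a loss, but smaller than the $453 fixed cost the firm would lose by shutting down.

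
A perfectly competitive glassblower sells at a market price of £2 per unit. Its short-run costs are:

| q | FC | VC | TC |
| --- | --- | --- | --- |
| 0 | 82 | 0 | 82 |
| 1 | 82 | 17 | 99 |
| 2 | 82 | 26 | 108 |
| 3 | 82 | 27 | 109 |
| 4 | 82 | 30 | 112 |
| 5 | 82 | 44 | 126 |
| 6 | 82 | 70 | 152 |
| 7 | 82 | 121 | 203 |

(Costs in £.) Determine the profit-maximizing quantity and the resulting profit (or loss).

q = 0 (shut down); profit = -£82

Compute π = P·q − TC at each output: q=0: -82; q=1: -97; q=2: -104; q=3: -103; q=4: -104; q=5: -116; q=6: -140; q=7: -189.
Profit is highest at q = 0. Equivalently, the lowest AVC in the table is 30/4 ≈ £7.50 at q = 4, and P = £2 falls below it — price never covers variable cost, so the firm shuts down and loses only its fixed cost.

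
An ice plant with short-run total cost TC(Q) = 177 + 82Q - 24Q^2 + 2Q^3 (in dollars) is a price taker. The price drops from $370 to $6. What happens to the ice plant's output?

Output falls from 12 to 0 (the firm shuts down)

MC = 82 - 48Q + 6Q^2; the shutdown threshold is min AVC = $10 (at Q = 6).
With P = $370 above the shutdown price, P = MC gives Q = 12.
At P = $6 < min AVC = $10, price no longer covers variable cost at any output, so the firm shuts down: Q = 0.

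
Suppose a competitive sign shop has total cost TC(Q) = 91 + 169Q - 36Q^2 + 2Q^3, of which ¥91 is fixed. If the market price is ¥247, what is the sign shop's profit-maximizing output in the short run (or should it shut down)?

From TC, MC = TC'(Q) = 169 - 72Q + 6Q^2 and AVC = VC/Q = 169 - 36Q + 2Q^2.
AVC is minimized where dAVC/dQ = -36 + 4Q = 0, at Q = 9; min AVC = 169 - 36·9 + 2·9^2 = ¥7.
Because ¥247 ≥ ¥7, revenue can cover variable cost; the firm operates.
Set P = MC: 247 = 169 - 72Q + 6Q^2 → -78 - 72Q + 6Q^2 = 0. The roots are Q = -1 and Q = 13; the profit-maximizing output is on the rising part of MC, so Q* = 13.
Check: AVC at Q = 13 is ¥39 ≤ P, so revenue covers variable cost.
Profit = P·Q − TC = 247·13 − 598 = ¥2613.

Produce at Q = 13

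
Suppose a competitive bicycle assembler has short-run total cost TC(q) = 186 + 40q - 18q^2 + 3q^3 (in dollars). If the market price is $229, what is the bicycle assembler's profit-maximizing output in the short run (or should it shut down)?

Produce at q = 7

Variable cost is VC = 40q - 18q^2 + 3q^3, so AVC = VC/q = 40 - 18q + 3q^2 and MC = dTC/dq = 40 - 36q + 9q^2.
AVC is minimized where dAVC/dq = -18 + 6q = 0, at q = 3; min AVC = 40 - 18·3 + 3·3^2 = $13.
P = $229 exceeds min AVC = $13, so the firm stays open.
P = MC gives -189 - 36q + 9q^2 = 0, with roots -3 and 7. Take the larger (rising MC): q* = 7.
Check: AVC at q = 7 is $61 ≤ P, so revenue covers variable cost.
Profit = P·q − TC = 229·7 − 613 = $990.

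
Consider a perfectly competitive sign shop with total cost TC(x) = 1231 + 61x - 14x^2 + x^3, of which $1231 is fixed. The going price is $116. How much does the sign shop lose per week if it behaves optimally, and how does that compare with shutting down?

Profit = -$263 at x = 11

AVC = 61 - 14x + x^2; min AVC = $12 at x = 7. Since P = $116 ≥ min AVC, the firm produces.
MC = 61 - 28x + 3x^2. Setting P = MC and taking the root on the rising branch gives x* = 11.
TR = 116·11 = 1276. TC = 1231 + 308 = 1539. Profit = 1276 − 1539 = -$263.
By producing, the firm covers all variable cost plus $968 of fixed cost; shutting down would lose the full $1231.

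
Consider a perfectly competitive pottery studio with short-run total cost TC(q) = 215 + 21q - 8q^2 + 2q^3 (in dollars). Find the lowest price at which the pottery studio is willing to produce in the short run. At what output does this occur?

The firm shuts down when price falls below the minimum of average variable cost. AVC = VC/q = 21 - 8q + 2q^2.
At the minimum of AVC, MC = AVC. MC = 21 - 16q + 6q^2; setting MC = AVC gives 4q^2 - 8q = 0, so q = 2. min AVC = 13.
The firm shuts down for any P below $13.

$13 per unit, at q = 2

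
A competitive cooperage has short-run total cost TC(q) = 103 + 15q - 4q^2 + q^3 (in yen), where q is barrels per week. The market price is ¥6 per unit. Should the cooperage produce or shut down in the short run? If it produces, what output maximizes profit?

Shut down

Variable cost is VC = 15q - 4q^2 + q^3, so AVC = VC/q = 15 - 4q + q^2 and MC = dTC/dq = 15 - 8q + 3q^2.
AVC is minimized where dAVC/dq = -4 + 2q = 0, at q = 2; min AVC = 15 - 4·2 + 2^2 = ¥11.
P = ¥6 lies below min AVC = ¥11; no output level covers variable cost.
Best response: produce nothing and absorb the ¥103 fixed cost.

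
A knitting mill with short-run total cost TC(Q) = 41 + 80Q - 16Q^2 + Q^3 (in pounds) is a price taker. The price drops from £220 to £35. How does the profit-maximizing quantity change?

Output falls from 14 to 9

MC = 80 - 32Q + 3Q^2; the shutdown threshold is min AVC = £16 (at Q = 8).
With P = £220 above the shutdown price, P = MC gives Q = 14.
At P = £35 ≥ min AVC, set P = MC: Q = 9. The firm stays open but cuts output.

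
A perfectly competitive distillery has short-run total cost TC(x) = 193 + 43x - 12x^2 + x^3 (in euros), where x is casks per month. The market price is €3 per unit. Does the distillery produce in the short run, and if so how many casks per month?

Shut down

From TC, MC = TC'(x) = 43 - 24x + 3x^2 and AVC = VC/x = 43 - 12x + x^2.
AVC is minimized where dAVC/dx = -12 + 2x = 0, at x = 6; min AVC = 43 - 12·6 + 6^2 = €7.
Since P = €3 < min AVC = €7, price fails to cover variable cost at any output.
Best response: produce nothing and absorb the €193 fixed cost.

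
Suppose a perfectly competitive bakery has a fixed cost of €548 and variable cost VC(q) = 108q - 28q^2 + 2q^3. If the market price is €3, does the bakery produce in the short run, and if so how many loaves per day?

Strip out fixed cost: VC = 108q - 28q^2 + 2q^3. Then AVC = 108 - 28q + 2q^2 and MC = 108 - 56q + 6q^2.
The AVC parabola has its vertex at q = 28/4 = 7, where AVC = 108 - 28·7 + 2·7^2 = €10.
With P < min AVC (€3 < €10), every unit sold adds to the loss.
Shutting down limits the loss to fixed cost, €548.

Shut down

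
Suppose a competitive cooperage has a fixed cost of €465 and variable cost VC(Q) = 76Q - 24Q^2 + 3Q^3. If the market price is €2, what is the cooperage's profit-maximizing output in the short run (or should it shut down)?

Shut down

From TC, MC = TC'(Q) = 76 - 48Q + 9Q^2 and AVC = VC/Q = 76 - 24Q + 3Q^2.
AVC hits its minimum where MC = AVC, at Q = 4, giving min AVC = 76 - 24·4 + 3·4^2 = €28.
P = €2 lies below min AVC = €28; no output level covers variable cost.
Shutting down limits the loss to fixed cost, €465.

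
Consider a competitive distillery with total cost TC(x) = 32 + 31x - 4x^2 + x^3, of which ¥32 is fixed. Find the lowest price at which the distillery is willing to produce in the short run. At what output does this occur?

The shutdown price is the minimum of AVC. VC = 31x - 4x^2 + x^3, so AVC = 31 - 4x + x^2.
At the minimum of AVC, MC = AVC. MC = 31 - 8x + 3x^2; setting MC = AVC gives 2x^2 - 4x = 0, so x = 2. min AVC = 27.
The firm shuts down for any P below ¥27.

¥27 per unit, at x = 2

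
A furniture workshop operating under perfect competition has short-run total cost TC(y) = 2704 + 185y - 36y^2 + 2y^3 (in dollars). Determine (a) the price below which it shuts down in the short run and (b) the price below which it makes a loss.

AVC = 185 - 36y + 2y^2; minimized at y = 9, giving min AVC = $23. That is the shutdown price.
ATC = 2704/y + 185 - 36y + 2y^2. Setting dATC/dy = −2704/y^2 − 36 + 4y = 0 gives y = 13 (since 4·13^3 − 36·13^2 = 2704).
min ATC = 2704/13 + 185 − 36·13 + 2·13^2 = $263. That is the break-even price.
Between these two prices the firm operates at a loss; above $263 it earns a profit.

Shutdown price = $23; break-even price = $263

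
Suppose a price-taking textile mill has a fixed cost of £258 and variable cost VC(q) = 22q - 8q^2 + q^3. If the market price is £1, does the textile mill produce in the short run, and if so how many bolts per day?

Shut down

Strip out fixed cost: VC = 22q - 8q^2 + q^3. Then AVC = 22 - 8q + q^2 and MC = 22 - 16q + 3q^2.
The AVC parabola has its vertex at q = 8/2 = 4, where AVC = 22 - 8·4 + 4^2 = £6.
Since P = £1 < min AVC = £6, price fails to cover variable cost at any output.
Shutting down limits the loss to fixed cost, £258.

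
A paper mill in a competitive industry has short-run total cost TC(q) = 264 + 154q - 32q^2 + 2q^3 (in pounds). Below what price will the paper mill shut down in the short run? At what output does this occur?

The shutdown price is the minimum of AVC. VC = 154q - 32q^2 + 2q^3, so AVC = 154 - 32q + 2q^2.
At the minimum of AVC, MC = AVC. MC = 154 - 64q + 6q^2; setting MC = AVC gives 4q^2 - 32q = 0, so q = 8. min AVC = 26.
The firm shuts down for any P below £26.

£26 per unit, at q = 8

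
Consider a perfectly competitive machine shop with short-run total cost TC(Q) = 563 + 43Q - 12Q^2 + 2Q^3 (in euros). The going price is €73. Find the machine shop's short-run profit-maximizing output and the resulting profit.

Profit = -€363 at Q = 5

AVC = 43 - 12Q + 2Q^2; min AVC = €25 at Q = 3. Since P = €73 ≥ min AVC, the firm produces.
With MC = 43 - 24Q + 6Q^2, P = MC on the upward-sloping part at Q* = 5.
TR = 73·5 = 365. TC = 563 + 165 = 728. Profit = 365 − 728 = -€363.
Shutting down would mean losing the fixed cost of €563, so operating at a loss of €363 is better by €200.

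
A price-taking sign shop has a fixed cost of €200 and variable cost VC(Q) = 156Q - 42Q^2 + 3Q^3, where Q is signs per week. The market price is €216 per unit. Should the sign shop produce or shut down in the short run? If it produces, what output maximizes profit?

Produce at Q = 10

Strip out fixed cost: VC = 156Q - 42Q^2 + 3Q^3. Then AVC = 156 - 42Q + 3Q^2 and MC = 156 - 84Q + 9Q^2.
AVC hits its minimum where MC = AVC, at Q = 7, giving min AVC = 156 - 42·7 + 3·7^2 = €9.
P = €216 exceeds min AVC = €9, so the firm stays open.
P = MC gives -60 - 84Q + 9Q^2 = 0, with roots -2/3 and 10. Take the larger (rising MC): Q* = 10.
Check: AVC at Q = 10 is €36 ≤ P, so revenue covers variable cost.
Profit = P·Q − TC = 216·10 − 560 = €1600.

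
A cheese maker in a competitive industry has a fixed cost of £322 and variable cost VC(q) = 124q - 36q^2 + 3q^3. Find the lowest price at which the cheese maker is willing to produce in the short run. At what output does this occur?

£16 per unit, at q = 6

Short-run supply begins at min AVC. From VC = 124q - 36q^2 + 3q^3, AVC = 124 - 36q + 3q^2.
dAVC/dq = -36 + 6q = 0 gives q = 6. min AVC = 124 - 36·6 + 3·6^2 = 16.
For P < £16 the firm produces nothing.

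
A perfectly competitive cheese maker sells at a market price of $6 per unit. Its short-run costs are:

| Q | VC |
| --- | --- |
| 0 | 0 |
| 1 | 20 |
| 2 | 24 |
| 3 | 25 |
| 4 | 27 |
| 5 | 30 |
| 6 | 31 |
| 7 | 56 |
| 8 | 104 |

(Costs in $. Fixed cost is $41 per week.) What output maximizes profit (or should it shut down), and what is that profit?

Q = 6; profit = -$36

Compute π = P·Q − TC at each output: Q=0: -41; Q=1: -55; Q=2: -53; Q=3: -48; Q=4: -44; Q=5: -41; Q=6: -36; Q=7: -55; Q=8: -97.
Profit is maximized at Q = 6. AVC there is 31/6 = $5.17 ≤ P, so producing beats shutting down (which would give -$41).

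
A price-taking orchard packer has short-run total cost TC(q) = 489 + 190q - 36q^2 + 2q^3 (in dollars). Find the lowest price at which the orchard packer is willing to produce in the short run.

$28 per unit

Short-run supply begins at min AVC. From VC = 190q - 36q^2 + 2q^3, AVC = 190 - 36q + 2q^2.
dAVC/dq = -36 + 4q = 0 gives q = 9. min AVC = 190 - 36·9 + 2·9^2 = 28.
So the shutdown price is $28.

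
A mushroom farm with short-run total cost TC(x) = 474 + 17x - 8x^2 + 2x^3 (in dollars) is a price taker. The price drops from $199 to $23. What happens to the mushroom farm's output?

AVC = 17 - 8x + 2x^2, minimized at x = 2 where min AVC = $9. MC = 17 - 16x + 6x^2.
At P = $199 ≥ min AVC, set P = MC on the rising branch: x = 7.
At P = $23 ≥ min AVC, set P = MC: x = 3. The firm stays open but cuts output.

Output falls from 7 to 3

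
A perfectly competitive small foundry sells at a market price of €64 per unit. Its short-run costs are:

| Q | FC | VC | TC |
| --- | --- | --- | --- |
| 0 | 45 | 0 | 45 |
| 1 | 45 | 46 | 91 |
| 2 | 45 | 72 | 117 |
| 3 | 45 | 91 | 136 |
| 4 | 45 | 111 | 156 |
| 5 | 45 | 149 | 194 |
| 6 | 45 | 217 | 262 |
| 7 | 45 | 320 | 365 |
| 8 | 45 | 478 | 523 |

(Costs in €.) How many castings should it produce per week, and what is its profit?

Q = 5; profit = €126

Profit at each row (π = 64Q − TC): Q=0: -45; Q=1: -27; Q=2: 11; Q=3: 56; Q=4: 100; Q=5: 126; Q=6: 122; Q=7: 83; Q=8: -11.
Profit is maximized at Q = 5. AVC there is 149/5 = €29.80 ≤ P, so producing beats shutting down (which would give -€45).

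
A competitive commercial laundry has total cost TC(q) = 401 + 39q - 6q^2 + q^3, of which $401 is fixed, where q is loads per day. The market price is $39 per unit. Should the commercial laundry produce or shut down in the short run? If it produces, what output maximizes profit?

Produce at q = 4

From TC, MC = TC'(q) = 39 - 12q + 3q^2 and AVC = VC/q = 39 - 6q + q^2.
AVC is minimized where dAVC/dq = -6 + 2q = 0, at q = 3; min AVC = 39 - 6·3 + 3^2 = $30.
P = $39 exceeds min AVC = $30, so the firm stays open.
P = MC gives -12q + 3q^2 = 0, with roots 0 and 4. Take the larger (rising MC): q* = 4.
Check: AVC at q = 4 is $31 ≤ P, so revenue covers variable cost.
Profit = P·q − TC = 39·4 − 525 = -$369, a loss, but smaller than the $401 fixed cost the firm would lose by shutting down.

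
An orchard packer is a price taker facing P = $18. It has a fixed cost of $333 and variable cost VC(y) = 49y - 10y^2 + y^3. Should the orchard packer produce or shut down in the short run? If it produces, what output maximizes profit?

From TC, MC = TC'(y) = 49 - 20y + 3y^2 and AVC = VC/y = 49 - 10y + y^2.
The AVC parabola has its vertex at y = 10/2 = 5, where AVC = 49 - 10·5 + 5^2 = $24.
With P < min AVC ($18 < $24), every unit sold adds to the loss.
The firm minimizes its loss by shutting down and losing only its fixed cost of $333.

Shut down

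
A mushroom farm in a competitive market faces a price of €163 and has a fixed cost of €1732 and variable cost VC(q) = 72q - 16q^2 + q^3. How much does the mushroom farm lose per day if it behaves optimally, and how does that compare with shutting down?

Profit = -€42 at q = 13

AVC = 72 - 16q + q^2; min AVC = €8 at q = 8. Since P = €163 ≥ min AVC, the firm produces.
With MC = 72 - 32q + 3q^2, P = MC on the upward-sloping part at q* = 13.
TR = 163·13 = 2119. TC = 1732 + 429 = 2161. Profit = 2119 − 2161 = -€42.
By producing, the firm covers all variable cost plus €1690 of fixed cost; shutting down would lose the full €1732.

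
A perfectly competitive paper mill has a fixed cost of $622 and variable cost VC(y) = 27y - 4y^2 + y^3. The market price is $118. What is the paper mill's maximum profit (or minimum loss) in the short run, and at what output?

Profit = -$132 at y = 7

AVC = 27 - 4y + y^2; min AVC = $23 at y = 2. Since P = $118 ≥ min AVC, the firm produces.
MC = 27 - 8y + 3y^2. Setting P = MC and taking the root on the rising branch gives y* = 7.
TR = 118·7 = 826. TC = 622 + 336 = 958. Profit = 826 − 958 = -$132.
By producing, the firm covers all variable cost plus $490 of fixed cost; shutting down would lose the full $622.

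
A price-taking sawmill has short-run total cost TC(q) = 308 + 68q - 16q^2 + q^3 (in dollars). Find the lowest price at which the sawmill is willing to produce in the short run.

Short-run supply begins at min AVC. From VC = 68q - 16q^2 + q^3, AVC = 68 - 16q + q^2.
At the minimum of AVC, MC = AVC. MC = 68 - 32q + 3q^2; setting MC = AVC gives 2q^2 - 16q = 0, so q = 8. min AVC = 4.
The firm shuts down for any P below $4.

$4 per unit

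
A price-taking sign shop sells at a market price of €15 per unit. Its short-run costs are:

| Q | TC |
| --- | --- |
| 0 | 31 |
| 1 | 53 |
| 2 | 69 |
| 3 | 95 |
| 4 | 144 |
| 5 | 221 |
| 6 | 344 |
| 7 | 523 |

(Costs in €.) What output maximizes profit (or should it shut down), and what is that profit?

Profit at each row (π = 15Q − TC): Q=0: -31; Q=1: -38; Q=2: -39; Q=3: -50; Q=4: -84; Q=5: -146; Q=6: -254; Q=7: -418.
Profit is highest at Q = 0. Equivalently, the lowest AVC in the table is 38/2 ≈ €19 at Q = 2, and P = €15 falls below it — price never covers variable cost, so the firm shuts down and loses only its fixed cost.

Q = 0 (shut down); profit = -€31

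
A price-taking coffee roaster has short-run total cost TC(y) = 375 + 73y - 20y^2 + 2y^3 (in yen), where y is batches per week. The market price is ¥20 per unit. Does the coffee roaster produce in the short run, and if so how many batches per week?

Variable cost is VC = 73y - 20y^2 + 2y^3, so AVC = VC/y = 73 - 20y + 2y^2 and MC = dTC/dy = 73 - 40y + 6y^2.
AVC hits its minimum where MC = AVC, at y = 5, giving min AVC = 73 - 20·5 + 2·5^2 = ¥23.
With P < min AVC (¥20 < ¥23), every unit sold adds to the loss.
Best response: produce nothing and absorb the ¥375 fixed cost.

Shut down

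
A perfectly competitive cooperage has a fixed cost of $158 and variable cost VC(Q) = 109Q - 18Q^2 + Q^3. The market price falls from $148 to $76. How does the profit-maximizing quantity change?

AVC = 109 - 18Q + Q^2, minimized at Q = 9 where min AVC = $28. MC = 109 - 36Q + 3Q^2.
At P = $148 ≥ min AVC, set P = MC on the rising branch: Q = 13.
At P = $76 ≥ min AVC, set P = MC: Q = 11. The firm stays open but cuts output.

Output falls from 13 to 11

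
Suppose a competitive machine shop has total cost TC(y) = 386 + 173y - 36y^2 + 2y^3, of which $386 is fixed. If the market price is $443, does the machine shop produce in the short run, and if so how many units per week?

From TC, MC = TC'(y) = 173 - 72y + 6y^2 and AVC = VC/y = 173 - 36y + 2y^2.
AVC hits its minimum where MC = AVC, at y = 9, giving min AVC = 173 - 36·9 + 2·9^2 = $11.
Since P = $443 ≥ min AVC = $11, price covers variable cost and the firm should produce.
Set P = MC: 443 = 173 - 72y + 6y^2 → -270 - 72y + 6y^2 = 0. The roots are y = -3 and y = 15; the profit-maximizing output is on the rising part of MC, so y* = 15.
Check: AVC at y = 15 is $83 ≤ P, so revenue covers variable cost.
Profit = P·y − TC = 443·15 − 1631 = $5014.

Produce at y = 15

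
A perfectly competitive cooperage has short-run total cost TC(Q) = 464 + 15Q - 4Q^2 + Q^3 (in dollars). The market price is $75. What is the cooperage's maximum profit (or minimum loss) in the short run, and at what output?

AVC = 15 - 4Q + Q^2 has its minimum $11 at Q = 2; price $75 clears that bar, so the firm operates.
With MC = 15 - 8Q + 3Q^2, P = MC on the upward-sloping part at Q* = 6.
TR = 75·6 = 450. TC = 464 + 162 = 626. Profit = 450 − 626 = -$176.
By producing, the firm covers all variable cost plus $288 of fixed cost; shutting down would lose the full $464.

Profit = -$176 at Q = 6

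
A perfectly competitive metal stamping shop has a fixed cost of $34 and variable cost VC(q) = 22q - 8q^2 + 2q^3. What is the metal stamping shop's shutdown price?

The shutdown price is the minimum of AVC. VC = 22q - 8q^2 + 2q^3, so AVC = 22 - 8q + 2q^2.
At the minimum of AVC, MC = AVC. MC = 22 - 16q + 6q^2; setting MC = AVC gives 4q^2 - 8q = 0, so q = 2. min AVC = 14.
For P < $14 the firm produces nothing.

$14 per unit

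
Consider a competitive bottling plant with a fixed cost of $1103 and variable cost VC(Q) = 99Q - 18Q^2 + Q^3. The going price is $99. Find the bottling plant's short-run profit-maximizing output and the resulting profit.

AVC = 99 - 18Q + Q^2; min AVC = $18 at Q = 9. Since P = $99 ≥ min AVC, the firm produces.
MC = 99 - 36Q + 3Q^2. Setting P = MC and taking the root on the rising branch gives Q* = 12.
TR = 99·12 = 1188. TC = 1103 + 324 = 1427. Profit = 1188 − 1427 = -$239.
Shutting down would mean losing the fixed cost of $1103, so operating at a loss of $239 is better by $864.

Profit = -$239 at Q = 12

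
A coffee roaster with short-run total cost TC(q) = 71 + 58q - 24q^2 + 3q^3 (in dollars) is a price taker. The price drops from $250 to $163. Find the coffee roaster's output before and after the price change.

Output falls from 8 to 7

MC = 58 - 48q + 9q^2; the shutdown threshold is min AVC = $10 (at q = 4).
With P = $250 above the shutdown price, P = MC gives q = 8.
At P = $163 ≥ min AVC, set P = MC: q = 7. The firm stays open but cuts output.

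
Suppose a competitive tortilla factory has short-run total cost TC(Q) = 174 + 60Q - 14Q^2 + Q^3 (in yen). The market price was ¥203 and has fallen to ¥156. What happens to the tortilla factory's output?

MC = 60 - 28Q + 3Q^2; the shutdown threshold is min AVC = ¥11 (at Q = 7).
At P = ¥203 ≥ min AVC, set P = MC on the rising branch: Q = 13.
At P = ¥156 ≥ min AVC, set P = MC: Q = 12. The firm stays open but cuts output.

Output falls from 13 to 12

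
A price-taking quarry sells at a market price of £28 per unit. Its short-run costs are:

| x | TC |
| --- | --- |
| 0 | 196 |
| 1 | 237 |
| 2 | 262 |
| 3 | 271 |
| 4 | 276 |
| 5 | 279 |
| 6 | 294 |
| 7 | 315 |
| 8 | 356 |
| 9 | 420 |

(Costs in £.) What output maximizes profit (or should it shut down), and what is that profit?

x = 7; profit = -£119

Compute π = P·x − TC at each output: x=0: -196; x=1: -209; x=2: -206; x=3: -187; x=4: -164; x=5: -139; x=6: -126; x=7: -119; x=8: -132; x=9: -168.
Profit is maximized at x = 7. AVC there is 119/7 = £17 ≤ P, so producing beats shutting down (which would give -£196).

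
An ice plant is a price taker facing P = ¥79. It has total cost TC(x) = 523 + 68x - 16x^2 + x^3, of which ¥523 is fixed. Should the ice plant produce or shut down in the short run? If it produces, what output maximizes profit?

Variable cost is VC = 68x - 16x^2 + x^3, so AVC = VC/x = 68 - 16x + x^2 and MC = dTC/dx = 68 - 32x + 3x^2.
AVC hits its minimum where MC = AVC, at x = 8, giving min AVC = 68 - 16·8 + 8^2 = ¥4.
P = ¥79 exceeds min AVC = ¥4, so the firm stays open.
Set P = MC: 79 = 68 - 32x + 3x^2 → -11 - 32x + 3x^2 = 0. The roots are x = -1/3 and x = 11; the profit-maximizing output is on the rising part of MC, so x* = 11.
Check: AVC at x = 11 is ¥13 ≤ P, so revenue covers variable cost.
Profit = P·x − TC = 79·11 − 666 = ¥203.

Produce at x = 11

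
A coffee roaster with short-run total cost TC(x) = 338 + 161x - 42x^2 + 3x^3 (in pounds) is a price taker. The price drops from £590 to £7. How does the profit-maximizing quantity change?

Output falls from 13 to 0 (the firm shuts down)

MC = 161 - 84x + 9x^2; the shutdown threshold is min AVC = £14 (at x = 7).
With P = £590 above the shutdown price, P = MC gives x = 13.
At P = £7 < min AVC = £14, price no longer covers variable cost at any output, so the firm shuts down: x = 0.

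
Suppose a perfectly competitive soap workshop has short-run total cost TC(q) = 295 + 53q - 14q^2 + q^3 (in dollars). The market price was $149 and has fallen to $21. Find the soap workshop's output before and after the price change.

MC = 53 - 28q + 3q^2; the shutdown threshold is min AVC = $4 (at q = 7).
With P = $149 above the shutdown price, P = MC gives q = 12.
At P = $21 ≥ min AVC, set P = MC: q = 8. The firm stays open but cuts output.

Output falls from 12 to 8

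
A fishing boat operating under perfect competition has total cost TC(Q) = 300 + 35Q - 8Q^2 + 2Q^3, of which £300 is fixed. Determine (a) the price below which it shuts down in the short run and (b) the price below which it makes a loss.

AVC = 35 - 8Q + 2Q^2; minimized at Q = 2, giving min AVC = £27. That is the shutdown price.
ATC = 300/Q + 35 - 8Q + 2Q^2. Setting dATC/dQ = −300/Q^2 − 8 + 4Q = 0 gives Q = 5 (since 4·5^3 − 8·5^2 = 300).
min ATC = 300/5 + 35 − 8·5 + 2·5^2 = £105. That is the break-even price.
For £27 ≤ P < £105 the firm produces at a loss; below £27 it shuts down.

Shutdown price = £27; break-even price = £105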